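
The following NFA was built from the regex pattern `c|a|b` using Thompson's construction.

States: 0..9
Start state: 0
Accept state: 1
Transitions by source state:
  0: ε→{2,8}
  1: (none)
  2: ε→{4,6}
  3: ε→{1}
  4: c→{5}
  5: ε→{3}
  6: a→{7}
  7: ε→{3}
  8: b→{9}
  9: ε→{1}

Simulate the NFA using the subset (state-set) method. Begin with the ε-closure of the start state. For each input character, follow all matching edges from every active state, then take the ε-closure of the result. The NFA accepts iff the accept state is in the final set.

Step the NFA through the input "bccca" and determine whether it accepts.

initial (ε-close {0}): {0,2,4,6,8}
'b' @ 1: {1,9}  (accept∈set)
'c' @ 2: {}  — no active states
rest 'cca' ignored (set empty)
after full input: {}  (accept=1 not in)

Answer: REJECT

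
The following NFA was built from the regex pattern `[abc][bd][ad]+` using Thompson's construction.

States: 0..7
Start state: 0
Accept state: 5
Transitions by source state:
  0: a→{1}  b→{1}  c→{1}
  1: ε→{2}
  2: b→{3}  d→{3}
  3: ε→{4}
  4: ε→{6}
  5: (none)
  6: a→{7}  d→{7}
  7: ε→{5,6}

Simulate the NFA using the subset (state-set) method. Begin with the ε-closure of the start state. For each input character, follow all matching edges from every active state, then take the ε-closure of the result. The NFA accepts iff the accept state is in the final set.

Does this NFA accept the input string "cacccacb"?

start: ε-closure({0}) = {0}
'c' @ 1: {1,2}
'a' @ 2: {}  — state set empty
rest 'cccacb' ignored (set empty)
end set {} — state 5 not in

Answer: REJECT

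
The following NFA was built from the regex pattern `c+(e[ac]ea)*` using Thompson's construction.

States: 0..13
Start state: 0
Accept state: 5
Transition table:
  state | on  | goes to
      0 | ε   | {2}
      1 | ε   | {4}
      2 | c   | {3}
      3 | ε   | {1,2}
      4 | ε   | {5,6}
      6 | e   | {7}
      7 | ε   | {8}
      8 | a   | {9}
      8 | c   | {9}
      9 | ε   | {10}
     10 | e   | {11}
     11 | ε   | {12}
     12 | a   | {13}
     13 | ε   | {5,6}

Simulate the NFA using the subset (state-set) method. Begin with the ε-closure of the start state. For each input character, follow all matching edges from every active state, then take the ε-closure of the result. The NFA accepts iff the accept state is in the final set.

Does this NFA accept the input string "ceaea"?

Answer: ACCEPT

Steps:
initial (ε-close {0}): {0,2}
'c' @ 1: {1,2,3,4,5,6}  (accept∈set)
'e' @ 2: {7,8}
'a' @ 3: {9,10}
'e' @ 4: {11,12}
'a' @ 5: {5,6,13}  (accept∈set)
final: {5,6,13}; accept 5 in set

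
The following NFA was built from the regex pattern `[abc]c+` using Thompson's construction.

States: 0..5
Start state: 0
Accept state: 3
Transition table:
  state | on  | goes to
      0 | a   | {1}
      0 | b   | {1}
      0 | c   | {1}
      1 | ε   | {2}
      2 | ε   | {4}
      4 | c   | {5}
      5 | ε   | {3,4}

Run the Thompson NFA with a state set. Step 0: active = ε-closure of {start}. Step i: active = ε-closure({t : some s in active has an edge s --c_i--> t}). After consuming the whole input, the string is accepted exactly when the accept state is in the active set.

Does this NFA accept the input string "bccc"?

start: ε-closure({0}) = {0}
'b' @ 1: {1,2,4}
'c' @ 2: {3,4,5}  (accept∈set)
'c' @ 3: {3,4,5}  (accept∈set)
'c' @ 4: {3,4,5}  (accept∈set)
end set {3,4,5} — state 3 in

Answer: ACCEPT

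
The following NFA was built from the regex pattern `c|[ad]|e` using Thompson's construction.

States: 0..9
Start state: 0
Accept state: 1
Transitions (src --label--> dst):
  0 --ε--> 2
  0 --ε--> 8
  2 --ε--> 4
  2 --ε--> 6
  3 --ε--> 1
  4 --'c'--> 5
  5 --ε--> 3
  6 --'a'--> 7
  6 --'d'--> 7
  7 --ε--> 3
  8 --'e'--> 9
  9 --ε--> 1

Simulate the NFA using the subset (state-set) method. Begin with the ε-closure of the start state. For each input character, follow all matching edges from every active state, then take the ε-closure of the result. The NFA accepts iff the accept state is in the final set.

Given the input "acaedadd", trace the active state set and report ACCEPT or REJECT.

Answer: REJECT

Trace:
initial (ε-close {0}): {0,2,4,6,8}
'a' @ 1: {1,3,7}  ✓accept
'c' @ 2: {}  — state set empty
rest 'aedadd' ignored (set empty)
after full input: {}  (accept=1 not in)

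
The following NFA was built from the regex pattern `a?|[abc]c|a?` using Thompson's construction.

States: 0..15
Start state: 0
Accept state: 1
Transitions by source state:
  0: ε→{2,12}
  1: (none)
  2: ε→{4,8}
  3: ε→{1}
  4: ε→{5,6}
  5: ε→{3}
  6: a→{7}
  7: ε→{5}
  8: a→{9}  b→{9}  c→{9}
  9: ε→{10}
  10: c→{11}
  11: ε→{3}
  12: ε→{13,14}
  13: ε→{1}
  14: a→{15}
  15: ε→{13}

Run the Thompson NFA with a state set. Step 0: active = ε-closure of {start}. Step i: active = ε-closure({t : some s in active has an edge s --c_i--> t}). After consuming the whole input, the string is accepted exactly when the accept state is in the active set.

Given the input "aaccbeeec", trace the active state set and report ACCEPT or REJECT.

initial (ε-close {0}): {0,1,2,3,4,5,6,8,12,13,14}
'a' @ 1: {1,3,5,7,9,10,13,15}  (accept∈set)
'a' @ 2: {}  — dead — no transitions
rest 'ccbeeec' ignored (set empty)
final: {}; accept 1 not in set

Answer: REJECT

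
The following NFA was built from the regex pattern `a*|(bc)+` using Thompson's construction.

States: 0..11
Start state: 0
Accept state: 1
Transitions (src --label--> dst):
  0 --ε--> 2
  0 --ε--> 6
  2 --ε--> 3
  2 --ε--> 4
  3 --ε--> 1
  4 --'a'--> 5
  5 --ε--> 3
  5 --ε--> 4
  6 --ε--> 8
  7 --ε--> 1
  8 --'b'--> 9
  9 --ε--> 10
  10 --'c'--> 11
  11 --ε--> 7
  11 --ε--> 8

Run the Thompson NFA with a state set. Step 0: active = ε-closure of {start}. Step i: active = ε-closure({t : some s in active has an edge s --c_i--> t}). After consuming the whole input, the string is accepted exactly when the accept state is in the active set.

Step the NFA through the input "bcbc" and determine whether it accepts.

start: ε-closure({0}) = {0,1,2,3,4,6,8}
'b' @ 1: {9,10}
'c' @ 2: {1,7,8,11}  ✓accept
'b' @ 3: {9,10}
'c' @ 4: {1,7,8,11}  ✓accept
after full input: {1,7,8,11}  (accept=1 in)

Answer: ACCEPT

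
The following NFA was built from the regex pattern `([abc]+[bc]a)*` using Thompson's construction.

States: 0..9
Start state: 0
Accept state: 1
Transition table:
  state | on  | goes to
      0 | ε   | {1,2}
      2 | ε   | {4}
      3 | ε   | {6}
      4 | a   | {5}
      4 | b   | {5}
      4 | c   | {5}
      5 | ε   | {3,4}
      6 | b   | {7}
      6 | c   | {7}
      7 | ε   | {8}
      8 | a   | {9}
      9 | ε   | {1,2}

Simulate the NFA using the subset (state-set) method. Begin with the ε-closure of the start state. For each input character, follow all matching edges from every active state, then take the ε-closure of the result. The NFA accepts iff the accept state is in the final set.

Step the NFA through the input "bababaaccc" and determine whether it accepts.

Answer: REJECT

Steps:
S₀ = ε-closure({0}) = {0,1,2,4}
'b' @ 1: {3,4,5,6}
'a' @ 2: {3,4,5,6}
'b' @ 3: {3,4,5,6,7,8}
'a' @ 4: {1,2,3,4,5,6,9}  (accept∈set)
'b' @ 5: {3,4,5,6,7,8}
'a' @ 6: {1,2,3,4,5,6,9}  (accept∈set)
'a' @ 7: {3,4,5,6}
'c' @ 8: {3,4,5,6,7,8}
'c' @ 9: {3,4,5,6,7,8}
'c' @ 10: {3,4,5,6,7,8}
after full input: {3,4,5,6,7,8}  (accept=1 not in)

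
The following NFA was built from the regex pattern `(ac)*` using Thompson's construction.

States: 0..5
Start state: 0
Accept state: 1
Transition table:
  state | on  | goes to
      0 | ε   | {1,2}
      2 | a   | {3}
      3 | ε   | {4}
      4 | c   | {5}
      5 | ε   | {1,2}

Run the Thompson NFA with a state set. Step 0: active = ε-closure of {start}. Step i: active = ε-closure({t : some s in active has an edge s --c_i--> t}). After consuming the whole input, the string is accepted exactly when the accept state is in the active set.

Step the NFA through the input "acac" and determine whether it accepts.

initial (ε-close {0}): {0,1,2}
'a' @ 1: {3,4}
'c' @ 2: {1,2,5}  ✓accept
'a' @ 3: {3,4}
'c' @ 4: {1,2,5}  ✓accept
end set {1,2,5} — state 1 in

Answer: ACCEPT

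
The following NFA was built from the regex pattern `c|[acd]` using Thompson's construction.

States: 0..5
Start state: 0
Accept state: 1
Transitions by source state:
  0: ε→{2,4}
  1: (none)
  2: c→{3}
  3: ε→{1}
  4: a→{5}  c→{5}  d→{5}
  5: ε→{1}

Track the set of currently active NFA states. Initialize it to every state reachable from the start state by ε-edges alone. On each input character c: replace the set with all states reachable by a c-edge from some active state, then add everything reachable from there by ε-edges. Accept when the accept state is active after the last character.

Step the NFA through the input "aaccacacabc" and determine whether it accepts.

Answer: REJECT

Derivation:
initial (ε-close {0}): {0,2,4}
'a' @ 1: {1,5}  [accepting]
'a' @ 2: {}  — no active states
rest 'ccacacabc' ignored (set empty)
final: {}; accept 1 not in set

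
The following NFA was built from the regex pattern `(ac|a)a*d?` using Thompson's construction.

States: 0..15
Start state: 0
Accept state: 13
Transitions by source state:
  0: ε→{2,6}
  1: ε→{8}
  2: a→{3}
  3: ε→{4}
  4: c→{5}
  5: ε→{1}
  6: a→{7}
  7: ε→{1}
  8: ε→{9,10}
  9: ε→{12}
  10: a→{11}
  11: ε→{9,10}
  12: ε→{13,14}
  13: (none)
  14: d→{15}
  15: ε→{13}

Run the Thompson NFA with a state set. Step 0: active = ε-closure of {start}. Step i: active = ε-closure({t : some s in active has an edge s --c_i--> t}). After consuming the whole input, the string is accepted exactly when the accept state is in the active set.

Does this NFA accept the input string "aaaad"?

Answer: ACCEPT

Derivation:
initial (ε-close {0}): {0,2,6}
'a' @ 1: {1,3,4,7,8,9,10,12,13,14}  [accepting]
'a' @ 2: {9,10,11,12,13,14}  [accepting]
'a' @ 3: {9,10,11,12,13,14}  [accepting]
'a' @ 4: {9,10,11,12,13,14}  [accepting]
'd' @ 5: {13,15}  [accepting]
end set {13,15} — state 13 in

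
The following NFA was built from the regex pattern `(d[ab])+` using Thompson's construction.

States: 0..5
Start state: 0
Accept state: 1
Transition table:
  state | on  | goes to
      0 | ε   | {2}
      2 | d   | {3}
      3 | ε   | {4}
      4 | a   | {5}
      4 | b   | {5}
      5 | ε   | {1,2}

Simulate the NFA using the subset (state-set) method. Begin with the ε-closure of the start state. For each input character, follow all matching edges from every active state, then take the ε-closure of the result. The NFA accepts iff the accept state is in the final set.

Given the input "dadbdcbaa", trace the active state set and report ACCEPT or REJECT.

Answer: REJECT

Trace:
S₀ = ε-closure({0}) = {0,2}
'd' @ 1: {3,4}
'a' @ 2: {1,2,5}  [accepting]
'd' @ 3: {3,4}
'b' @ 4: {1,2,5}  [accepting]
'd' @ 5: {3,4}
'c' @ 6: {}  — no active states
rest 'baa' ignored (set empty)
end set {} — state 1 not in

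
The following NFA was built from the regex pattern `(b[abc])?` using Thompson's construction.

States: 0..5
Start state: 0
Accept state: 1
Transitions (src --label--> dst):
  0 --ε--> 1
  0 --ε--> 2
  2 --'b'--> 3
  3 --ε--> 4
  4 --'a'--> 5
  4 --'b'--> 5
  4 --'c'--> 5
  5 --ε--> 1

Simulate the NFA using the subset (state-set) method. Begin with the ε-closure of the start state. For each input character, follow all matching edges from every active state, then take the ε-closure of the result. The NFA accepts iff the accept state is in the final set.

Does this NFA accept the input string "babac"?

Answer: REJECT

Steps:
initial (ε-close {0}): {0,1,2}
'b' @ 1: {3,4}
'a' @ 2: {1,5}  ✓accept
'b' @ 3: {}  — dead — no transitions
rest 'ac' ignored (set empty)
end set {} — state 1 not in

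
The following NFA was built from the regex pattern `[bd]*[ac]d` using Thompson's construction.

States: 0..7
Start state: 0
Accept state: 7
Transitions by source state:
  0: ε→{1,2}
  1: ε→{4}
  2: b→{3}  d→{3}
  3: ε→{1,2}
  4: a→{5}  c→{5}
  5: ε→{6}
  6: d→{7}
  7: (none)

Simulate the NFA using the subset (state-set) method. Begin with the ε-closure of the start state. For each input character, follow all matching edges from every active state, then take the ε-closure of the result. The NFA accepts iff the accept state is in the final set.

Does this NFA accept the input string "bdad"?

Answer: ACCEPT

Derivation:
start: ε-closure({0}) = {0,1,2,4}
'b' @ 1: {1,2,3,4}
'd' @ 2: {1,2,3,4}
'a' @ 3: {5,6}
'd' @ 4: {7}  [accepting]
end set {7} — state 7 in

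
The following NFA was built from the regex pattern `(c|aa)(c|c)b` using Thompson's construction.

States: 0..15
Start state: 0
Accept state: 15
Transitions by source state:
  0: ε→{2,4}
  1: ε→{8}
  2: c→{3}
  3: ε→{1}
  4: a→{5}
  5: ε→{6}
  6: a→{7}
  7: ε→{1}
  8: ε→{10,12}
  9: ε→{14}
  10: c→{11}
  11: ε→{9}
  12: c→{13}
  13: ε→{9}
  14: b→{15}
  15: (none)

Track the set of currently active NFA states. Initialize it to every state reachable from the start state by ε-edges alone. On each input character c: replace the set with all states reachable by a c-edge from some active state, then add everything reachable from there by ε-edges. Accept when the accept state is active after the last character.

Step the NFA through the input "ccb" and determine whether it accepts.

S₀ = ε-closure({0}) = {0,2,4}
'c' @ 1: {1,3,8,10,12}
'c' @ 2: {9,11,13,14}
'b' @ 3: {15}  ✓accept
after full input: {15}  (accept=15 in)

Answer: ACCEPT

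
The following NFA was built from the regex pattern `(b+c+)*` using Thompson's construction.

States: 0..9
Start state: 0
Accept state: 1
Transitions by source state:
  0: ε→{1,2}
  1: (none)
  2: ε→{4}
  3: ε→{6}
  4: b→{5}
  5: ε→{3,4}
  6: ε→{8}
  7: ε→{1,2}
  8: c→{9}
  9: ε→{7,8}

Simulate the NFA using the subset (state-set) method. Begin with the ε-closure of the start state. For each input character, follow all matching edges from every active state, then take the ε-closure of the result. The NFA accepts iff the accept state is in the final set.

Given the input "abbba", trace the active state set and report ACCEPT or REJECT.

Answer: REJECT

Derivation:
start: ε-closure({0}) = {0,1,2,4}
'a' @ 1: {}  — state set empty
rest 'bbba' ignored (set empty)
final: {}; accept 1 not in set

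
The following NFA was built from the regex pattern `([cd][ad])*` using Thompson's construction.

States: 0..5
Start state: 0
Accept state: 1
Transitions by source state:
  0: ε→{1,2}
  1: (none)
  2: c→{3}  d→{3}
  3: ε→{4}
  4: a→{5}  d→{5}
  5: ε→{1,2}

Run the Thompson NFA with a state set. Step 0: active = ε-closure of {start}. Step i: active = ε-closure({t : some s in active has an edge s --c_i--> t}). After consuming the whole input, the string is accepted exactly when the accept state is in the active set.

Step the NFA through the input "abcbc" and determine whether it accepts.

Answer: REJECT

Trace:
start: ε-closure({0}) = {0,1,2}
'a' @ 1: {}  — no active states
rest 'bcbc' ignored (set empty)
after full input: {}  (accept=1 not in)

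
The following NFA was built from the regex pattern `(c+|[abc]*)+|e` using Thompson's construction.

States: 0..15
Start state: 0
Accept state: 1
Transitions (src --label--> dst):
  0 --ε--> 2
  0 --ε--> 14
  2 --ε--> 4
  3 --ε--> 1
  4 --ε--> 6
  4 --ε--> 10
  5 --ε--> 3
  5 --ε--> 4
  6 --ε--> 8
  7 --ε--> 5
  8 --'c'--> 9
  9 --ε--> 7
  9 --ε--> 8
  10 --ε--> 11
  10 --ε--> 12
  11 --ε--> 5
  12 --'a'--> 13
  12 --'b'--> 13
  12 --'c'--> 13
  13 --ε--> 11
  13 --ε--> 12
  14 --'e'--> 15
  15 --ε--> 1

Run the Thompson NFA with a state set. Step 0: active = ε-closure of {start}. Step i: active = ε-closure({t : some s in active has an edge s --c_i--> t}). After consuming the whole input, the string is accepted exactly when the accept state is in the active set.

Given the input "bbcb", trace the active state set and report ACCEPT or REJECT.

Answer: ACCEPT

Derivation:
S₀ = ε-closure({0}) = {0,1,2,3,4,5,6,8,10,11,12,14}
'b' @ 1: {1,3,4,5,6,8,10,11,12,13}  [accepting]
'b' @ 2: {1,3,4,5,6,8,10,11,12,13}  [accepting]
'c' @ 3: {1,3,4,5,6,7,8,9,10,11,12,13}  [accepting]
'b' @ 4: {1,3,4,5,6,8,10,11,12,13}  [accepting]
after full input: {1,3,4,5,6,8,10,11,12,13}  (accept=1 in)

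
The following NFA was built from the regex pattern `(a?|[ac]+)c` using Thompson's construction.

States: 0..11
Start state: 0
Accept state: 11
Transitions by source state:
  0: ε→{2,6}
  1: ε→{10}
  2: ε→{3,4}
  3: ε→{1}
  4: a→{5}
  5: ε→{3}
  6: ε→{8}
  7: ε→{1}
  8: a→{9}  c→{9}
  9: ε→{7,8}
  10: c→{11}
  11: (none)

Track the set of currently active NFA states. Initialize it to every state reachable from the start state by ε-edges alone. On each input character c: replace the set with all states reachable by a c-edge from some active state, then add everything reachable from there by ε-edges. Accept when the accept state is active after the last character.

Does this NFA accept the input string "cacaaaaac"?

Answer: ACCEPT

Derivation:
start: ε-closure({0}) = {0,1,2,3,4,6,8,10}
'c' @ 1: {1,7,8,9,10,11}  ✓accept
'a' @ 2: {1,7,8,9,10}
'c' @ 3: {1,7,8,9,10,11}  ✓accept
'a' @ 4: {1,7,8,9,10}
'a' @ 5: {1,7,8,9,10}
'a' @ 6: {1,7,8,9,10}
'a' @ 7: {1,7,8,9,10}
'a' @ 8: {1,7,8,9,10}
'c' @ 9: {1,7,8,9,10,11}  ✓accept
after full input: {1,7,8,9,10,11}  (accept=11 in)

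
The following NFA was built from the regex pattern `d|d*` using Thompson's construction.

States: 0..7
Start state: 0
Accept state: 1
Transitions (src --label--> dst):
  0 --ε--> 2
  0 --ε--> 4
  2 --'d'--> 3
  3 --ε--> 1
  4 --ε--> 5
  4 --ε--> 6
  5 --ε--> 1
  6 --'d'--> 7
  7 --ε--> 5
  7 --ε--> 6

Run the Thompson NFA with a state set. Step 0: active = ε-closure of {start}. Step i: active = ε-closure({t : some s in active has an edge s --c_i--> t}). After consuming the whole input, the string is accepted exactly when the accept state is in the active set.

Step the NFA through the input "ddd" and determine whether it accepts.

Answer: ACCEPT

Derivation:
S₀ = ε-closure({0}) = {0,1,2,4,5,6}
'd' @ 1: {1,3,5,6,7}  [accepting]
'd' @ 2: {1,5,6,7}  [accepting]
'd' @ 3: {1,5,6,7}  [accepting]
final: {1,5,6,7}; accept 1 in set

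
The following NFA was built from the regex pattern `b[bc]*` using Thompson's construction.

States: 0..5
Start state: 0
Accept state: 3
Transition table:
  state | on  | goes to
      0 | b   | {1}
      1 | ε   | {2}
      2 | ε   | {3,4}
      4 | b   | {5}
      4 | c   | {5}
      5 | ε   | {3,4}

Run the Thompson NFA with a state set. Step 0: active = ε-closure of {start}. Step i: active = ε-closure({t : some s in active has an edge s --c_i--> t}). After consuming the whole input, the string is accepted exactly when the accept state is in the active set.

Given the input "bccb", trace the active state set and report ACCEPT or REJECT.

S₀ = ε-closure({0}) = {0}
'b' @ 1: {1,2,3,4}  (accept∈set)
'c' @ 2: {3,4,5}  (accept∈set)
'c' @ 3: {3,4,5}  (accept∈set)
'b' @ 4: {3,4,5}  (accept∈set)
final: {3,4,5}; accept 3 in set

Answer: ACCEPT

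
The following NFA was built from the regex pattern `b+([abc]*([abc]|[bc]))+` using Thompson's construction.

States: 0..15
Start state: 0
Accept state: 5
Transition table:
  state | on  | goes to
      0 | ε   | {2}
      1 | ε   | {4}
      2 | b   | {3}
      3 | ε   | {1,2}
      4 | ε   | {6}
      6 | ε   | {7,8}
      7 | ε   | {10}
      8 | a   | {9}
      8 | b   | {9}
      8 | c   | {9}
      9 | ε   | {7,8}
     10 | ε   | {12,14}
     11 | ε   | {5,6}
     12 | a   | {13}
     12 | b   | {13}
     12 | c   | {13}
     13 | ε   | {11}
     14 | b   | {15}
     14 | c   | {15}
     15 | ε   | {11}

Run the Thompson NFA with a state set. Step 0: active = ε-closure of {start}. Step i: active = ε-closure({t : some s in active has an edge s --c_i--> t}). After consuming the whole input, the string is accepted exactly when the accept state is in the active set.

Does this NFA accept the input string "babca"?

Answer: ACCEPT

Steps:
S₀ = ε-closure({0}) = {0,2}
'b' @ 1: {1,2,3,4,6,7,8,10,12,14}
'a' @ 2: {5,6,7,8,9,10,11,12,13,14}  (accept∈set)
'b' @ 3: {5,6,7,8,9,10,11,12,13,14,15}  (accept∈set)
'c' @ 4: {5,6,7,8,9,10,11,12,13,14,15}  (accept∈set)
'a' @ 5: {5,6,7,8,9,10,11,12,13,14}  (accept∈set)
end set {5,6,7,8,9,10,11,12,13,14} — state 5 in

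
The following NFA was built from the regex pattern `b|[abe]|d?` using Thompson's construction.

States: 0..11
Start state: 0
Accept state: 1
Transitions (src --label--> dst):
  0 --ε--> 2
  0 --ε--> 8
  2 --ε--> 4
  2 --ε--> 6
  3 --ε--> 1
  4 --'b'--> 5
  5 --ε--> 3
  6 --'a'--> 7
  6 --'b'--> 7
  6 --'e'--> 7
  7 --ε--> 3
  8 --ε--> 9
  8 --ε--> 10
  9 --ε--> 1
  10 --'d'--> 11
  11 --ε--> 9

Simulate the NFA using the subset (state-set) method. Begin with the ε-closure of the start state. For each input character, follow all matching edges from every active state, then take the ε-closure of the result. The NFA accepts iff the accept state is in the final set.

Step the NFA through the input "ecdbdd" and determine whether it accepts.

start: ε-closure({0}) = {0,1,2,4,6,8,9,10}
'e' @ 1: {1,3,7}  ✓accept
'c' @ 2: {}  — no active states
rest 'dbdd' ignored (set empty)
after full input: {}  (accept=1 not in)

Answer: REJECT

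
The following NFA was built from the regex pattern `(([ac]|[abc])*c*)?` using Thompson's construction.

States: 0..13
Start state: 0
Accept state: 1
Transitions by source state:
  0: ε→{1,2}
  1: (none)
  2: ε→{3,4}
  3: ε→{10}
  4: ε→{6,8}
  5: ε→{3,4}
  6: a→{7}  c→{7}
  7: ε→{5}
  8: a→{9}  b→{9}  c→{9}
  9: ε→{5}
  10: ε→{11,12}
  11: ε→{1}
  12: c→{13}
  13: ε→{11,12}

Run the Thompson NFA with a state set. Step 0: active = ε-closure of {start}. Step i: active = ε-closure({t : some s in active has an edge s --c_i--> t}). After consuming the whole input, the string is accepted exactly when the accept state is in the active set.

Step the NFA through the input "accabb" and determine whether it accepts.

Answer: ACCEPT

Trace:
start: ε-closure({0}) = {0,1,2,3,4,6,8,10,11,12}
'a' @ 1: {1,3,4,5,6,7,8,9,10,11,12}  [accepting]
'c' @ 2: {1,3,4,5,6,7,8,9,10,11,12,13}  [accepting]
'c' @ 3: {1,3,4,5,6,7,8,9,10,11,12,13}  [accepting]
'a' @ 4: {1,3,4,5,6,7,8,9,10,11,12}  [accepting]
'b' @ 5: {1,3,4,5,6,8,9,10,11,12}  [accepting]
'b' @ 6: {1,3,4,5,6,8,9,10,11,12}  [accepting]
after full input: {1,3,4,5,6,8,9,10,11,12}  (accept=1 in)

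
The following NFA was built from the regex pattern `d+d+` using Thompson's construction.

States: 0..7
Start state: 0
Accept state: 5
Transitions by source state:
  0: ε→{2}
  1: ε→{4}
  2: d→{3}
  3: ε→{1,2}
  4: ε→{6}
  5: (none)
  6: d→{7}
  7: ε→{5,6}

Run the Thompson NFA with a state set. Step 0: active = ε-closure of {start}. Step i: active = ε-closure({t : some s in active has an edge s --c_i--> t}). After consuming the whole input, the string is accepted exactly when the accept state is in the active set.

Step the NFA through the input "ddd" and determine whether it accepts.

S₀ = ε-closure({0}) = {0,2}
'd' @ 1: {1,2,3,4,6}
'd' @ 2: {1,2,3,4,5,6,7}  ✓accept
'd' @ 3: {1,2,3,4,5,6,7}  ✓accept
end set {1,2,3,4,5,6,7} — state 5 in

Answer: ACCEPT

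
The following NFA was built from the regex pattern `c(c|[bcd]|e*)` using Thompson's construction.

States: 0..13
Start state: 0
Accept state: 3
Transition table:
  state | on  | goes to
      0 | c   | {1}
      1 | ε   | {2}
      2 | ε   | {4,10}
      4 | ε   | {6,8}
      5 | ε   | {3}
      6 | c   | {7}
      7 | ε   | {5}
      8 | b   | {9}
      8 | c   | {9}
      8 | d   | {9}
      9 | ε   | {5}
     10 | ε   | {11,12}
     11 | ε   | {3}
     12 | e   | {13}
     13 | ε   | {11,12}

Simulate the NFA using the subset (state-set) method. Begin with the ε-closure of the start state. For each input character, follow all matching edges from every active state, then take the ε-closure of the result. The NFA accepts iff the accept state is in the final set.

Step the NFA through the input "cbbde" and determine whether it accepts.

Answer: REJECT

Steps:
initial (ε-close {0}): {0}
'c' @ 1: {1,2,3,4,6,8,10,11,12}  (accept∈set)
'b' @ 2: {3,5,9}  (accept∈set)
'b' @ 3: {}  — no active states
rest 'de' ignored (set empty)
after full input: {}  (accept=3 not in)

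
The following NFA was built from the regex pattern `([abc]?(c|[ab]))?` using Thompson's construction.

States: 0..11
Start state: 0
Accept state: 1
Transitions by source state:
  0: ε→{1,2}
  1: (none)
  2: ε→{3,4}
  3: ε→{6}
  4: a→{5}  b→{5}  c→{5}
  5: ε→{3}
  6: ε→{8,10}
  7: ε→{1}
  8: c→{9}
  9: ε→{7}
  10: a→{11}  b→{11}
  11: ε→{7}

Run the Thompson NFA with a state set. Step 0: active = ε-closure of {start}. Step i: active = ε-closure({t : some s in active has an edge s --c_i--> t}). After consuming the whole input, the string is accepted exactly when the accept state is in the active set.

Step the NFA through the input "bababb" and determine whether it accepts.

S₀ = ε-closure({0}) = {0,1,2,3,4,6,8,10}
'b' @ 1: {1,3,5,6,7,8,10,11}  [accepting]
'a' @ 2: {1,7,11}  [accepting]
'b' @ 3: {}  — state set empty
rest 'abb' ignored (set empty)
final: {}; accept 1 not in set

Answer: REJECT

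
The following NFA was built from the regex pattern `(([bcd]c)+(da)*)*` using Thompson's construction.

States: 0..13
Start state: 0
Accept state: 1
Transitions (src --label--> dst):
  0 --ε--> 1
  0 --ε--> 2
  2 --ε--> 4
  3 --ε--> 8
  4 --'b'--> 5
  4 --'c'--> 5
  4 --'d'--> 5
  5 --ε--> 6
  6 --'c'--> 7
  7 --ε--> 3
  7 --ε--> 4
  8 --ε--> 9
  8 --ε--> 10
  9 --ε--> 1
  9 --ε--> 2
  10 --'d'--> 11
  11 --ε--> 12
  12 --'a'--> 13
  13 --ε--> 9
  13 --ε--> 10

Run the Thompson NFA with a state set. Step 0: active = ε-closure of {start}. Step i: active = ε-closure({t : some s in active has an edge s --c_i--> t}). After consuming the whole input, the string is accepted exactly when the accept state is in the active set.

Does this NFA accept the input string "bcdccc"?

Answer: ACCEPT

Derivation:
start: ε-closure({0}) = {0,1,2,4}
'b' @ 1: {5,6}
'c' @ 2: {1,2,3,4,7,8,9,10}  ✓accept
'd' @ 3: {5,6,11,12}
'c' @ 4: {1,2,3,4,7,8,9,10}  ✓accept
'c' @ 5: {5,6}
'c' @ 6: {1,2,3,4,7,8,9,10}  ✓accept
final: {1,2,3,4,7,8,9,10}; accept 1 in set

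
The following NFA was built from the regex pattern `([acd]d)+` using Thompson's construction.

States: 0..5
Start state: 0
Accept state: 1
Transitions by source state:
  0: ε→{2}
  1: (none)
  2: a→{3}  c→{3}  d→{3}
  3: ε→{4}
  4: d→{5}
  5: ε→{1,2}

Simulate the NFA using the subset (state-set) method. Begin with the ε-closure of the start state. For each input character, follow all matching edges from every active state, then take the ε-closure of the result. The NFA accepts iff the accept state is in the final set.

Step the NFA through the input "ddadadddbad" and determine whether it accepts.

S₀ = ε-closure({0}) = {0,2}
'd' @ 1: {3,4}
'd' @ 2: {1,2,5}  ✓accept
'a' @ 3: {3,4}
'd' @ 4: {1,2,5}  ✓accept
'a' @ 5: {3,4}
'd' @ 6: {1,2,5}  ✓accept
'd' @ 7: {3,4}
'd' @ 8: {1,2,5}  ✓accept
'b' @ 9: {}  — state set empty
rest 'ad' ignored (set empty)
after full input: {}  (accept=1 not in)

Answer: REJECT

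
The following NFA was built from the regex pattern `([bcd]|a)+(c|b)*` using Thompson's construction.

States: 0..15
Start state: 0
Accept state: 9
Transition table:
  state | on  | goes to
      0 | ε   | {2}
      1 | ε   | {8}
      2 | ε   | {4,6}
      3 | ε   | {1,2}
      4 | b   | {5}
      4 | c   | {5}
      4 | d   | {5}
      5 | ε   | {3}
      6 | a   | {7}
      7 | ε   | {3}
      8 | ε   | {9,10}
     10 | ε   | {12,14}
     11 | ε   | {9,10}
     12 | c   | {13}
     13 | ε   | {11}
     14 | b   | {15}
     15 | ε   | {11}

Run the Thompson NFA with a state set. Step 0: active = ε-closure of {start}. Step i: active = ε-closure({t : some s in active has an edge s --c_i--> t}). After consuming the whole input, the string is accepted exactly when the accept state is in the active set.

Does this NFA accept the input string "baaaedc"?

Answer: REJECT

Trace:
start: ε-closure({0}) = {0,2,4,6}
'b' @ 1: {1,2,3,4,5,6,8,9,10,12,14}  [accepting]
'a' @ 2: {1,2,3,4,6,7,8,9,10,12,14}  [accepting]
'a' @ 3: {1,2,3,4,6,7,8,9,10,12,14}  [accepting]
'a' @ 4: {1,2,3,4,6,7,8,9,10,12,14}  [accepting]
'e' @ 5: {}  — state set empty
rest 'dc' ignored (set empty)
end set {} — state 9 not in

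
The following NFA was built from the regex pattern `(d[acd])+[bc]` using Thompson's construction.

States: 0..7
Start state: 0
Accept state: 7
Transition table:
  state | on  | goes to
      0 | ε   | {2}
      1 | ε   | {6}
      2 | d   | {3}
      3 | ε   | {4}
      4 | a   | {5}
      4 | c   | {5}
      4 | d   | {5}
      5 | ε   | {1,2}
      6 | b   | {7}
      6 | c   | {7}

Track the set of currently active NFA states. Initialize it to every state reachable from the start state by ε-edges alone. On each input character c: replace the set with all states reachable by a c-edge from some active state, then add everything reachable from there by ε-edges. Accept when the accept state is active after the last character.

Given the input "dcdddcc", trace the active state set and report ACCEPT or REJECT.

Answer: ACCEPT

Steps:
S₀ = ε-closure({0}) = {0,2}
'd' @ 1: {3,4}
'c' @ 2: {1,2,5,6}
'd' @ 3: {3,4}
'd' @ 4: {1,2,5,6}
'd' @ 5: {3,4}
'c' @ 6: {1,2,5,6}
'c' @ 7: {7}  ✓accept
end set {7} — state 7 in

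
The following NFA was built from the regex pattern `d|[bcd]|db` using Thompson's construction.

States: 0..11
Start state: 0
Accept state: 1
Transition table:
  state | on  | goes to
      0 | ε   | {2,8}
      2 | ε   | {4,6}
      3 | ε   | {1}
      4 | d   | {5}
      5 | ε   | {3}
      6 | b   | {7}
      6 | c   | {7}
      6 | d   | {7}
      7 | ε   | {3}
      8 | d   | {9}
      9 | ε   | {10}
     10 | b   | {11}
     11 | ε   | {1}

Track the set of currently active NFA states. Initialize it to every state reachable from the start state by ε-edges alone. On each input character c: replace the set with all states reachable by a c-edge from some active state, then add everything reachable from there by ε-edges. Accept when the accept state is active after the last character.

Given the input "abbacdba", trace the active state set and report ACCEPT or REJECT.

initial (ε-close {0}): {0,2,4,6,8}
'a' @ 1: {}  — dead — no transitions
rest 'bbacdba' ignored (set empty)
after full input: {}  (accept=1 not in)

Answer: REJECT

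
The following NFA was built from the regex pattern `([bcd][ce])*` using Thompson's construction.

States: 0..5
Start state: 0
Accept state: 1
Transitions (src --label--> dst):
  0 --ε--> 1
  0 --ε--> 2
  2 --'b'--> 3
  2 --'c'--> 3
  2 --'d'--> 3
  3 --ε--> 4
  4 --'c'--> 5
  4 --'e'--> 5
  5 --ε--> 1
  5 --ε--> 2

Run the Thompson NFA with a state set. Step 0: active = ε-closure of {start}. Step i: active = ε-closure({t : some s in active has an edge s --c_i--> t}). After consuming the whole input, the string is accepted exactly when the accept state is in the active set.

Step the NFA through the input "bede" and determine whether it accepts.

Answer: ACCEPT

Steps:
initial (ε-close {0}): {0,1,2}
'b' @ 1: {3,4}
'e' @ 2: {1,2,5}  (accept∈set)
'd' @ 3: {3,4}
'e' @ 4: {1,2,5}  (accept∈set)
after full input: {1,2,5}  (accept=1 in)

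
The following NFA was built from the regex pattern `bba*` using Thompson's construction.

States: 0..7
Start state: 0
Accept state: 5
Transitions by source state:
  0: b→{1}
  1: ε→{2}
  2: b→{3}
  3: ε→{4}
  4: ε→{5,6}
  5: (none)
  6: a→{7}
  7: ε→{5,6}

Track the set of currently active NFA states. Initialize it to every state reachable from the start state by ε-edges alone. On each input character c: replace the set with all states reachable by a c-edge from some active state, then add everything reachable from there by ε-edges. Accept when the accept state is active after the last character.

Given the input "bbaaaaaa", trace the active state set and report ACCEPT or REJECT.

Answer: ACCEPT

Steps:
start: ε-closure({0}) = {0}
'b' @ 1: {1,2}
'b' @ 2: {3,4,5,6}  ✓accept
'a' @ 3: {5,6,7}  ✓accept
'a' @ 4: {5,6,7}  ✓accept
'a' @ 5: {5,6,7}  ✓accept
'a' @ 6: {5,6,7}  ✓accept
'a' @ 7: {5,6,7}  ✓accept
'a' @ 8: {5,6,7}  ✓accept
after full input: {5,6,7}  (accept=5 in)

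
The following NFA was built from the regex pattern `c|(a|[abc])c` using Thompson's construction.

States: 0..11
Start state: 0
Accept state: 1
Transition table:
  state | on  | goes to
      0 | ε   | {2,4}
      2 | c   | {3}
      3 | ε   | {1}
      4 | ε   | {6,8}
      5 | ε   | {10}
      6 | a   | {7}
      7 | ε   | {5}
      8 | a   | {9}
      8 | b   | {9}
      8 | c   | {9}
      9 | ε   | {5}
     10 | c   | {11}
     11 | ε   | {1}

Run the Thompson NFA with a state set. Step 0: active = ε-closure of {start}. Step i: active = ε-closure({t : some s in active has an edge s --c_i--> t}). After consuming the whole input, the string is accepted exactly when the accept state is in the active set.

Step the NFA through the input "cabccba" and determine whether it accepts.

Answer: REJECT

Derivation:
start: ε-closure({0}) = {0,2,4,6,8}
'c' @ 1: {1,3,5,9,10}  ✓accept
'a' @ 2: {}  — no active states
rest 'bccba' ignored (set empty)
end set {} — state 1 not in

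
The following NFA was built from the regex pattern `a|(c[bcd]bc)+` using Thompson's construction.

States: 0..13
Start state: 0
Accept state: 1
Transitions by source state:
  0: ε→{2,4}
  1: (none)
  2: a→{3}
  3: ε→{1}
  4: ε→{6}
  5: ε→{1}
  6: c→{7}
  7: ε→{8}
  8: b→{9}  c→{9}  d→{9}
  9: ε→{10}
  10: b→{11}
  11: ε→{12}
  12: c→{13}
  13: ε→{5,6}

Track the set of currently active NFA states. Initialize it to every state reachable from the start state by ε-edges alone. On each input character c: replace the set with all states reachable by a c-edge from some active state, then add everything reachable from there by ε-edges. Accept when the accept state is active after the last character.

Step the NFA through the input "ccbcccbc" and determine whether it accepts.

start: ε-closure({0}) = {0,2,4,6}
'c' @ 1: {7,8}
'c' @ 2: {9,10}
'b' @ 3: {11,12}
'c' @ 4: {1,5,6,13}  (accept∈set)
'c' @ 5: {7,8}
'c' @ 6: {9,10}
'b' @ 7: {11,12}
'c' @ 8: {1,5,6,13}  (accept∈set)
after full input: {1,5,6,13}  (accept=1 in)

Answer: ACCEPT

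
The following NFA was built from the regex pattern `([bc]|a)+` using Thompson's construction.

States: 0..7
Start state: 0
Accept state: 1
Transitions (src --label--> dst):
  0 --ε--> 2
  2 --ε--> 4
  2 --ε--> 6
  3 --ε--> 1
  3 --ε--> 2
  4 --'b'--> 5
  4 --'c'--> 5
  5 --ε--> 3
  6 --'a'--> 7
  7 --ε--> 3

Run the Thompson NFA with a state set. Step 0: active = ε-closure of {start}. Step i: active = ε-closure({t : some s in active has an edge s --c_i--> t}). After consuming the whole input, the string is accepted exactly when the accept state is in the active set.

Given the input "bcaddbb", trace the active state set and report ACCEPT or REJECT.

Answer: REJECT

Trace:
S₀ = ε-closure({0}) = {0,2,4,6}
'b' @ 1: {1,2,3,4,5,6}  [accepting]
'c' @ 2: {1,2,3,4,5,6}  [accepting]
'a' @ 3: {1,2,3,4,6,7}  [accepting]
'd' @ 4: {}  — dead — no transitions
rest 'dbb' ignored (set empty)
end set {} — state 1 not in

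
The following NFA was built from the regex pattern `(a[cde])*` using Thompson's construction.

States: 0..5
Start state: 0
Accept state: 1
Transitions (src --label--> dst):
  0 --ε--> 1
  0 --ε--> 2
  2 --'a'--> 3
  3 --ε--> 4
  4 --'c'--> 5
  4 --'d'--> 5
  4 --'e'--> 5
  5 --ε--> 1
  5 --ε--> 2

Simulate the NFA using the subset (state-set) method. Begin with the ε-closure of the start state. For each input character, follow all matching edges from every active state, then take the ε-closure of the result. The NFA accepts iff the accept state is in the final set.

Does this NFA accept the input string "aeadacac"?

initial (ε-close {0}): {0,1,2}
'a' @ 1: {3,4}
'e' @ 2: {1,2,5}  (accept∈set)
'a' @ 3: {3,4}
'd' @ 4: {1,2,5}  (accept∈set)
'a' @ 5: {3,4}
'c' @ 6: {1,2,5}  (accept∈set)
'a' @ 7: {3,4}
'c' @ 8: {1,2,5}  (accept∈set)
after full input: {1,2,5}  (accept=1 in)

Answer: ACCEPT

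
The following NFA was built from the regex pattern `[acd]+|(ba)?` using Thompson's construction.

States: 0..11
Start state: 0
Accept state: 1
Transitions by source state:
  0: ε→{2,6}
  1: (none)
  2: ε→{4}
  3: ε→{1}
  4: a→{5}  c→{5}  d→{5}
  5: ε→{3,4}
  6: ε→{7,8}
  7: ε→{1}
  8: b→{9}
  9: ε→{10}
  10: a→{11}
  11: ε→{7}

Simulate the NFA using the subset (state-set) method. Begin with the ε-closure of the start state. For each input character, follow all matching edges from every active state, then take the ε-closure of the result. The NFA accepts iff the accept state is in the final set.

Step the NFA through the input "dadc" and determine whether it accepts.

start: ε-closure({0}) = {0,1,2,4,6,7,8}
'd' @ 1: {1,3,4,5}  [accepting]
'a' @ 2: {1,3,4,5}  [accepting]
'd' @ 3: {1,3,4,5}  [accepting]
'c' @ 4: {1,3,4,5}  [accepting]
final: {1,3,4,5}; accept 1 in set

Answer: ACCEPT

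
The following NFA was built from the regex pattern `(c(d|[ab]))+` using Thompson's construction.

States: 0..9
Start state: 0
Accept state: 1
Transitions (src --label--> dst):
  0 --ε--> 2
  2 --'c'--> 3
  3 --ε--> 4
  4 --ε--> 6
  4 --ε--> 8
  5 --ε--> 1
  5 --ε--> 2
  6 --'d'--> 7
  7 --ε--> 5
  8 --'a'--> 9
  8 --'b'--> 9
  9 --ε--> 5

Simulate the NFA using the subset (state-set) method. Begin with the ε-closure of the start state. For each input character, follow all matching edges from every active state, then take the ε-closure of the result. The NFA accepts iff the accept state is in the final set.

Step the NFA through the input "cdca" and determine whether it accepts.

start: ε-closure({0}) = {0,2}
'c' @ 1: {3,4,6,8}
'd' @ 2: {1,2,5,7}  (accept∈set)
'c' @ 3: {3,4,6,8}
'a' @ 4: {1,2,5,9}  (accept∈set)
after full input: {1,2,5,9}  (accept=1 in)

Answer: ACCEPT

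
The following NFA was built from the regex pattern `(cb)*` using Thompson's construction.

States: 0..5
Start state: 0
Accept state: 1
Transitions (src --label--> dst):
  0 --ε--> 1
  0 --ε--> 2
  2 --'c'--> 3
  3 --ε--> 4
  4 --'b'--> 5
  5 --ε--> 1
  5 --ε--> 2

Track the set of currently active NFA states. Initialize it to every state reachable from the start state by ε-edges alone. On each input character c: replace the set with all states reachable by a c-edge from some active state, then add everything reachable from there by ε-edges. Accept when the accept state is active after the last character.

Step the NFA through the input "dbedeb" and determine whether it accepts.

start: ε-closure({0}) = {0,1,2}
'd' @ 1: {}  — dead — no transitions
rest 'bedeb' ignored (set empty)
final: {}; accept 1 not in set

Answer: REJECT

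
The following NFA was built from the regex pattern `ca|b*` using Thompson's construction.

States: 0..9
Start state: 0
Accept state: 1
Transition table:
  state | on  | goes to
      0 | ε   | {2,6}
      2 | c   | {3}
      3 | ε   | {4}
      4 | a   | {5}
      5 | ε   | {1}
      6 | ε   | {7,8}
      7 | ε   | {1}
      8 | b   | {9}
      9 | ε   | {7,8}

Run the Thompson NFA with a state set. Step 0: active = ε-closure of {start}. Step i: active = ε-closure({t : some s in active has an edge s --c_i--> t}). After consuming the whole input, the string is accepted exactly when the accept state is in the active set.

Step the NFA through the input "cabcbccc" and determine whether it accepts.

Answer: REJECT

Steps:
S₀ = ε-closure({0}) = {0,1,2,6,7,8}
'c' @ 1: {3,4}
'a' @ 2: {1,5}  ✓accept
'b' @ 3: {}  — state set empty
rest 'cbccc' ignored (set empty)
end set {} — state 1 not in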